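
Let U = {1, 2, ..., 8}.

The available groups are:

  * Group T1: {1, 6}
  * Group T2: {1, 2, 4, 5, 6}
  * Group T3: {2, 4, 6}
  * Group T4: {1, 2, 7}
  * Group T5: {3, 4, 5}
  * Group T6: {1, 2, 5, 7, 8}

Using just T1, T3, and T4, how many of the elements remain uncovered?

Union of T1, T3, T4 = {1, 2, 4, 6, 7}.
Not covered: 3, 5, 8 — 3 elements.

3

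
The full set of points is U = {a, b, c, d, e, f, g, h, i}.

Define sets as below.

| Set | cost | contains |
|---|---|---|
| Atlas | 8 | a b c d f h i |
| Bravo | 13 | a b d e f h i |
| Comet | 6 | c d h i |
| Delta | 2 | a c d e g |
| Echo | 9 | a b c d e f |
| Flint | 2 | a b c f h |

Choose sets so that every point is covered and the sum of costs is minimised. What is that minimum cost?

10

Comet, Delta, Flint together cover every point (Comet ∪ Delta ∪ Flint = {a, b, c, d, e, f, g, h, i}); total cost 6 + 2 + 2 = 10.
No covering selection has total cost below 10.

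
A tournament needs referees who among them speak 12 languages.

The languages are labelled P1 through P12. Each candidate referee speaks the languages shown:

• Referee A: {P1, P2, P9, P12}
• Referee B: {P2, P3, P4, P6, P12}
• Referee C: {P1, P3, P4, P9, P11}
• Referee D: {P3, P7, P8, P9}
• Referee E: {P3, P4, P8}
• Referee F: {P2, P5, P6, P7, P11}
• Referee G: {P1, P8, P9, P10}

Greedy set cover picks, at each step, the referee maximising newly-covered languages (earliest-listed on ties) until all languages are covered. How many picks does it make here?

3

Greedy: pick B (covers 5 new) → pick G (covers 4 new) → pick F (covers 3 new). Total picks: 3.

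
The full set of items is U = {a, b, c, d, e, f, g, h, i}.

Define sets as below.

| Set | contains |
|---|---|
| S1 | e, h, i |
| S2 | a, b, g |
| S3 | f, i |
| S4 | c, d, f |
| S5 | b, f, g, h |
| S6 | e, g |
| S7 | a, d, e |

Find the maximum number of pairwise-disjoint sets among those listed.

3

S1, S2, S4 are pairwise disjoint (S1={e,h,i}; S2={a,b,g}; S4={c,d,f}).
Every remaining set overlaps one of these, and no 4 of the listed sets are pairwise disjoint, so 3 is the maximum.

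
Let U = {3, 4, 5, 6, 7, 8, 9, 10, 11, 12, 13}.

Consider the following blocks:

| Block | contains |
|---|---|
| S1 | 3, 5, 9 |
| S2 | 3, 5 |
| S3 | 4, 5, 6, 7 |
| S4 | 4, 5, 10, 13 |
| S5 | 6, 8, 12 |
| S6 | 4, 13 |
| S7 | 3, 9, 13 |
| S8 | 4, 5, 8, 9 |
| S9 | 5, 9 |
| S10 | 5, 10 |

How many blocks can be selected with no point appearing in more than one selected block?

3

S2, S5, S6 are pairwise disjoint (S2={3,5}; S5={6,8,12}; S6={4,13}).
Every remaining block overlaps one of these, and no 4 of the listed blocks are pairwise disjoint, so 3 is the maximum.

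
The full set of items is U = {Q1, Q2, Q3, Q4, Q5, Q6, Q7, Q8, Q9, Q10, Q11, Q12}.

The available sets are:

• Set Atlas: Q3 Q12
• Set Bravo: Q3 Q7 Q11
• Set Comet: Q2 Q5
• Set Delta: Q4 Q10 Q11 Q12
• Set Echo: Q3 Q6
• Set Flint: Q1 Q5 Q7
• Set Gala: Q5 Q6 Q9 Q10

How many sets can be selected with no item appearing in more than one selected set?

3

Comet, Delta, Echo are pairwise disjoint (Comet={Q2,Q5}; Delta={Q4,Q10,Q11,Q12}; Echo={Q3,Q6}).
Every remaining set overlaps one of these, and no 4 of the listed sets are pairwise disjoint, so 3 is the maximum.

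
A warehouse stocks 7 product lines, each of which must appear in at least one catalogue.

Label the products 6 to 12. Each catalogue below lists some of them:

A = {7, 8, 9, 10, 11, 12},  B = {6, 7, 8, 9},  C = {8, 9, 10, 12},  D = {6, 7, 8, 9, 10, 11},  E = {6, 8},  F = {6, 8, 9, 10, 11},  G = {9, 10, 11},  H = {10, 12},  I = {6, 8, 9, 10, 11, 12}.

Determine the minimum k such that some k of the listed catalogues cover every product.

2

D and I together: D ∪ I = {6, 7, 8, 9, 10, 11, 12} — every product is covered.
No single catalogue has all 7 products (the largest, A, has 6), so 2 is optimal.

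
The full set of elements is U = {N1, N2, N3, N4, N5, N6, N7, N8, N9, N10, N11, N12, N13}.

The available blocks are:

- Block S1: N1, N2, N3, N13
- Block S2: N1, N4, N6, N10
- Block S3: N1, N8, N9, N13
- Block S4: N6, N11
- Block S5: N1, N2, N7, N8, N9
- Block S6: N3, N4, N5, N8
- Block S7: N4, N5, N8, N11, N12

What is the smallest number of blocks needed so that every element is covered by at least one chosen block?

S1, S2, S5, and S7 cover everything between them: the union {N1, N2, N3, N4, N5, N6, N7, N8, N9, N10, N11, N12, N13} is all of U.
Only S2 contains N10, so S2 is forced; the remaining 9 elements need at least 3 more blocks (each remaining block adds at most 4) — so at least 4 blocks are needed, and 4 is optimal.

4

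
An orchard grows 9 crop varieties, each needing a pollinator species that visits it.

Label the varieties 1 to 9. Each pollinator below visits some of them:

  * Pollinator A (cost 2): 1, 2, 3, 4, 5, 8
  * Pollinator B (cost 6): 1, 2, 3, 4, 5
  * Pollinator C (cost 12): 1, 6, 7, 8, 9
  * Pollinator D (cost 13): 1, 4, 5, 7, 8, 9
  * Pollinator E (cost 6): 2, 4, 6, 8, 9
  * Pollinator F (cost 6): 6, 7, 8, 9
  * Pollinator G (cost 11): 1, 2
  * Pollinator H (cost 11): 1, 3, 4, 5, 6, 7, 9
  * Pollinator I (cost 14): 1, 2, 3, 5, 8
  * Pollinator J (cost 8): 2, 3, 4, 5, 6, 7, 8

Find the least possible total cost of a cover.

A, F together cover every variety (A ∪ F = {1, 2, 3, 4, 5, 6, 7, 8, 9}); total cost 2 + 6 = 8.
No covering selection has total cost below 8.

8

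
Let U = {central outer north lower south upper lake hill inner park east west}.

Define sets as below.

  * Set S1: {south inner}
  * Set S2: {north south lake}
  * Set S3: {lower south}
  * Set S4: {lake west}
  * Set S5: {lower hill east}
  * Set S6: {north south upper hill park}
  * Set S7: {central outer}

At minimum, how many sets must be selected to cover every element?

S1 and S4 and S5 and S6 and S7 together: S1 ∪ S4 ∪ S5 ∪ S6 ∪ S7 = {central, outer, north, lower, south, upper, lake, hill, inner, park, east, west} — every element is covered.
Only S6 contains upper, so S6 is forced; the remaining 7 elements need at least 4 more sets (each remaining set adds at most 2) — so at least 5 sets are needed, and 5 is optimal.

5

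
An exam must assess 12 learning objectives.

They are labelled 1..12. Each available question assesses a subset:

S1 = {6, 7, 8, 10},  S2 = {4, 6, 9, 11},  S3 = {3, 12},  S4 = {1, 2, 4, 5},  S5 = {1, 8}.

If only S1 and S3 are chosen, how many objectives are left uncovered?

Union of S1, S3 = {3, 6, 7, 8, 10, 12}.
Not covered: 1, 2, 4, 5, 9, 11 — 6 objectives.

6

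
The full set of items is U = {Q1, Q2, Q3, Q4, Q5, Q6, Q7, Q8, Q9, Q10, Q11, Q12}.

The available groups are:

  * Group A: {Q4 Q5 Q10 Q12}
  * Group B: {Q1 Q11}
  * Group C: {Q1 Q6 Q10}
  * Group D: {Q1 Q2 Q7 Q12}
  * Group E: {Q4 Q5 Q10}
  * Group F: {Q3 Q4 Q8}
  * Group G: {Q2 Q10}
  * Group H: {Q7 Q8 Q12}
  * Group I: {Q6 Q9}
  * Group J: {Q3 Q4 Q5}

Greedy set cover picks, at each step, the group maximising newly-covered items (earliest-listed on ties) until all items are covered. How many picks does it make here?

5

Greedy: pick A (covers 4 new) → pick D (covers 3 new) → pick F (covers 2 new) → pick I (covers 2 new) → pick B (covers 1 new). Total picks: 5.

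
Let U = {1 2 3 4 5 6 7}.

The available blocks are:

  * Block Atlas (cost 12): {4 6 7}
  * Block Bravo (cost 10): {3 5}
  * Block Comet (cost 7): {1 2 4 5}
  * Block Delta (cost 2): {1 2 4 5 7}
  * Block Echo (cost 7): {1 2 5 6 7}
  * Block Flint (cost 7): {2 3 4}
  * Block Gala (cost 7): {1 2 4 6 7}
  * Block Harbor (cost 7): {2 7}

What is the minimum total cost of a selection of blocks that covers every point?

14

Echo, Flint together cover every point (Echo ∪ Flint = {1, 2, 3, 4, 5, 6, 7}); total cost 7 + 7 = 14.
The greedy pick Delta, Echo, Flint costs 16; no covering selection beats 14.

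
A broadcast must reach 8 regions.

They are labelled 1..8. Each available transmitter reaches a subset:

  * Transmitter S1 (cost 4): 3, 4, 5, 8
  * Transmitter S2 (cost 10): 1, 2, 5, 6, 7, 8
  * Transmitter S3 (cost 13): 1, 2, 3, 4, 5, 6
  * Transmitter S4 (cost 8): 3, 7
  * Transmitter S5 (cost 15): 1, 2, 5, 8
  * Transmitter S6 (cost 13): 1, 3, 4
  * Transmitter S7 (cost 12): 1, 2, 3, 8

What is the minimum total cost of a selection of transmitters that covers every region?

14

S1, S2 together cover every region (S1 ∪ S2 = {1, 2, 3, 4, 5, 6, 7, 8}); total cost 4 + 10 = 14.
No covering selection has total cost below 14.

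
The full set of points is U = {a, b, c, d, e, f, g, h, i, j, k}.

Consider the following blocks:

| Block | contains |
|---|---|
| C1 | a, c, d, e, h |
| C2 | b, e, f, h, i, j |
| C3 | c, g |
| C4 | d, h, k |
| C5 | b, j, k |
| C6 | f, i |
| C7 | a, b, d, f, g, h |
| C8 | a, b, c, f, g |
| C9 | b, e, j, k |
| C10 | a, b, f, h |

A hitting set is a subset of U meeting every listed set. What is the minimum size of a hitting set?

The 3 points {c, f, k} hit every block.
The blocks C3, C6, C9 are pairwise disjoint, so any hitting set needs a separate point for each — at least 3. Hence 3 is optimal.

3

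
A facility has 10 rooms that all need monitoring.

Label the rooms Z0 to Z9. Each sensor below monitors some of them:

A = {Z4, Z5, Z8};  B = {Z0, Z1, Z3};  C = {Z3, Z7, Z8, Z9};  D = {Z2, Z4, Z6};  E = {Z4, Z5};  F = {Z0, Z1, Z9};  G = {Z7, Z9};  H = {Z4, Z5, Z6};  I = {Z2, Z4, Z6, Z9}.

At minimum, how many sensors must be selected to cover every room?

Take {A, B, G, I}. Their union is {Z0, Z1, Z2, Z3, Z4, Z5, Z6, Z7, Z8, Z9}, which is all 10 rooms.
No 3 of the 9 sensors cover everything (all 84 combinations miss at least one room), so 4 is optimal.

4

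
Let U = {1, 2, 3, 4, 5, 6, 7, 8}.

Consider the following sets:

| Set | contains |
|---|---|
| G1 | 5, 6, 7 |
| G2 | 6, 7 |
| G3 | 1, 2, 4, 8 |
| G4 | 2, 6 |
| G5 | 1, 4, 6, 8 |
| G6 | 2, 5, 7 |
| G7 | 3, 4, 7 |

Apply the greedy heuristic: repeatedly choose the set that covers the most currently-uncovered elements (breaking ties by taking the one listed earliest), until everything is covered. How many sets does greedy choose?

3

Greedy: pick G3 (covers 4 new) → pick G1 (covers 3 new) → pick G7 (covers 1 new). Total picks: 3.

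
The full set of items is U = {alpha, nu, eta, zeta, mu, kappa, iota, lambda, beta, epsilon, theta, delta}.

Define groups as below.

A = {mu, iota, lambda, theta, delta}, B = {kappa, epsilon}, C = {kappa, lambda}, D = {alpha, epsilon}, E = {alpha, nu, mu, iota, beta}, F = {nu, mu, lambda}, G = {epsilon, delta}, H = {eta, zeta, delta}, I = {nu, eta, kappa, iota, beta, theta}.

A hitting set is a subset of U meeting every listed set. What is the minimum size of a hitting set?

4

T = {nu, zeta, lambda, epsilon} meets every group (each contains at least one member of T), and |T| = 4.
No choice of 3 items meets every group, so 4 is the minimum.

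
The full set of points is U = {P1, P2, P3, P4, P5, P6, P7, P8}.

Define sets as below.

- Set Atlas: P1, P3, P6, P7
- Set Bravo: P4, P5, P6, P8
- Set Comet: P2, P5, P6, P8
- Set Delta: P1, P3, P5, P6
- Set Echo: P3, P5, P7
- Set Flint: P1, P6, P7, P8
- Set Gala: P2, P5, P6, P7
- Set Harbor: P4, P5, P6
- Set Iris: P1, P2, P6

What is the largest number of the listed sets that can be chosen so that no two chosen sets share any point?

2

Echo, Iris are pairwise disjoint (Echo={P3,P5,P7}; Iris={P1,P2,P6}).
Every remaining set overlaps one of these, and no 3 of the listed sets are pairwise disjoint, so 2 is the maximum.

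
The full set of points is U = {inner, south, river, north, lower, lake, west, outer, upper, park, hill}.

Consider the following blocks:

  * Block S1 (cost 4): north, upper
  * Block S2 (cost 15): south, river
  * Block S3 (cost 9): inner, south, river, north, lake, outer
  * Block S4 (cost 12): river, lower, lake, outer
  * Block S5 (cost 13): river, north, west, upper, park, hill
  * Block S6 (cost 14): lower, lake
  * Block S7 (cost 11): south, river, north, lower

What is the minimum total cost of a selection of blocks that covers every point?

33

S3, S5, S7 together cover every point (S3 ∪ S5 ∪ S7 = {inner, south, river, north, lower, lake, west, outer, upper, park, hill}); total cost 9 + 13 + 11 = 33.
No covering selection has total cost below 33.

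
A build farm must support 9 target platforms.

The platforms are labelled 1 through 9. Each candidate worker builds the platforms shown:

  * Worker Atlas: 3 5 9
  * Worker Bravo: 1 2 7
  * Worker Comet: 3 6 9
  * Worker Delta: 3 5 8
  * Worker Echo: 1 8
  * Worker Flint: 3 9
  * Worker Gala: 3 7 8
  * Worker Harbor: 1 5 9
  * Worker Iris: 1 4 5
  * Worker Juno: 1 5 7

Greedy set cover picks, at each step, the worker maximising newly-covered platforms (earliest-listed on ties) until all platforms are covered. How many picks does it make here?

Greedy: pick Atlas (covers 3 new) → pick Bravo (covers 3 new) → pick Comet (covers 1 new) → pick Delta (covers 1 new) → pick Iris (covers 1 new). Total picks: 5.
(The true minimum cover uses only 4 workers, so greedy is not optimal here.)

5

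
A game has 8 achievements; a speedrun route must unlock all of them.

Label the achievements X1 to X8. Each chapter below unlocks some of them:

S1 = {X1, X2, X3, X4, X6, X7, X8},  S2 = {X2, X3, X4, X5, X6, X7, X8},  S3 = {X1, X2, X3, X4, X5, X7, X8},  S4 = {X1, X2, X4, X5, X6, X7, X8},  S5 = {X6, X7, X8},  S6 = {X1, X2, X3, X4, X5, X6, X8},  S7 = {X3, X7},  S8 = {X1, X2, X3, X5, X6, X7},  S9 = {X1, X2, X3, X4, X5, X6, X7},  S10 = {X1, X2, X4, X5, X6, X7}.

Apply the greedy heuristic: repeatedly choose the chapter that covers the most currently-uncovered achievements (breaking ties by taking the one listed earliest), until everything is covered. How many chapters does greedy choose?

Greedy: pick S1 (covers 7 new) → pick S2 (covers 1 new). Total picks: 2.

2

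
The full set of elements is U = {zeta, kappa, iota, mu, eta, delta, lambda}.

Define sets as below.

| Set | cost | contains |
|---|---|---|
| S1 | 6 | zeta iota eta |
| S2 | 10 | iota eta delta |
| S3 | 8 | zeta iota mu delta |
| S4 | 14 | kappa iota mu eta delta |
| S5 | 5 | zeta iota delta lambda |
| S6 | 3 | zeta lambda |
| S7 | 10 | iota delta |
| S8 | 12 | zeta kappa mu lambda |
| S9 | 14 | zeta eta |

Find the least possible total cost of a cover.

S4, S6 together cover every element (S4 ∪ S6 = {zeta, kappa, iota, mu, eta, delta, lambda}); total cost 14 + 3 = 17.
The greedy pick S5, S4 costs 19; no covering selection beats 17.

17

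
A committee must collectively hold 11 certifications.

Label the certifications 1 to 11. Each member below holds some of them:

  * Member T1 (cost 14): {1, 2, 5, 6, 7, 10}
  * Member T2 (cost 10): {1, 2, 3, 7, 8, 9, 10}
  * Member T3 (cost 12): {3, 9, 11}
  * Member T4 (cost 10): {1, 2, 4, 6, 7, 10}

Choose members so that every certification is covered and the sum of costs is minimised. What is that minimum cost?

46

T1, T2, T3, T4 together cover every certification (T1 ∪ T2 ∪ T3 ∪ T4 = {1, 2, 3, 4, 5, 6, 7, 8, 9, 10, 11}); total cost 14 + 10 + 12 + 10 = 46.
No covering selection has total cost below 46.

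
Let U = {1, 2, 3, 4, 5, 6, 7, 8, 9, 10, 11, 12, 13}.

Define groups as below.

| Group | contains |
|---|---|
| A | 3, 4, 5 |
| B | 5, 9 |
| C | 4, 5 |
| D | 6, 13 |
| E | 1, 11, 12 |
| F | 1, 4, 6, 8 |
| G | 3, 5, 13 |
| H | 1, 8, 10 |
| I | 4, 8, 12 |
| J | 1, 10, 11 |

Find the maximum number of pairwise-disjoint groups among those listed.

4

B, D, I, J are pairwise disjoint (B={5,9}; D={6,13}; I={4,8,12}; J={1,10,11}).
Every remaining group overlaps one of these, and no 5 of the listed groups are pairwise disjoint, so 4 is the maximum.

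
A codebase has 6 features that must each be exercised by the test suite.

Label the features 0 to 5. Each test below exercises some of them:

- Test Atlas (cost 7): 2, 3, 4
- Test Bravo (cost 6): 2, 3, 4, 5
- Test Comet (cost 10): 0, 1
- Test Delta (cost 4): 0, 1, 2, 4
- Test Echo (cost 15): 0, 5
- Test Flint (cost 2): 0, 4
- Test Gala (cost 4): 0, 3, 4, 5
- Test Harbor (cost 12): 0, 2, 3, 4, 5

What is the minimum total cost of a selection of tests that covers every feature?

8

Delta, Gala together cover every feature (Delta ∪ Gala = {0, 1, 2, 3, 4, 5}); total cost 4 + 4 = 8.
No covering selection has total cost below 8.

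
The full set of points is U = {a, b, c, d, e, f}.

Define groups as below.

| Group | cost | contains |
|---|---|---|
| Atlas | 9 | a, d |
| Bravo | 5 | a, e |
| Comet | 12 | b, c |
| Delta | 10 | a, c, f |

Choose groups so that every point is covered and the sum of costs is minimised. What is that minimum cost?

Atlas, Bravo, Comet, Delta together cover every point (Atlas ∪ Bravo ∪ Comet ∪ Delta = {a, b, c, d, e, f}); total cost 9 + 5 + 12 + 10 = 36.
No covering selection has total cost below 36.

36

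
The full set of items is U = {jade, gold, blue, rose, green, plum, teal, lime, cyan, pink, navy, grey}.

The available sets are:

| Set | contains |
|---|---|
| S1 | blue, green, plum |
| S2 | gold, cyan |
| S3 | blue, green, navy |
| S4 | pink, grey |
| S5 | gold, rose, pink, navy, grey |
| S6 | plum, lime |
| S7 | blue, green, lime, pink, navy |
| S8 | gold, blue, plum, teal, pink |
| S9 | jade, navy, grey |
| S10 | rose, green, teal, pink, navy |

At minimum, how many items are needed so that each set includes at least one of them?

4

H = {plum, cyan, navy, grey} meets every set (each contains at least one member of H), and |H| = 4.
The sets S2, S3, S4, S6 are pairwise disjoint, so any hitting set needs a separate item for each — at least 4. Hence 4 is optimal.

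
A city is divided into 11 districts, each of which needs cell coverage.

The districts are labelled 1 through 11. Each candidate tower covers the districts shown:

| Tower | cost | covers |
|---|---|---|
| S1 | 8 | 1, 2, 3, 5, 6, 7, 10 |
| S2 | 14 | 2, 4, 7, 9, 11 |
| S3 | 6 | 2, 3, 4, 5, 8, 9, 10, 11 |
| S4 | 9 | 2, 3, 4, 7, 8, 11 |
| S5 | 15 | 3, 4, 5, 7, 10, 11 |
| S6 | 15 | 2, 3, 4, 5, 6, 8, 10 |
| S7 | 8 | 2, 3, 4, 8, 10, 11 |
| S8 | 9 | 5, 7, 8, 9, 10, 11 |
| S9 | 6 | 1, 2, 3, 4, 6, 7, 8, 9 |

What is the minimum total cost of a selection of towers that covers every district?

12

S3, S9 together cover every district (S3 ∪ S9 = {1, 2, 3, 4, 5, 6, 7, 8, 9, 10, 11}); total cost 6 + 6 = 12.
No covering selection has total cost below 12.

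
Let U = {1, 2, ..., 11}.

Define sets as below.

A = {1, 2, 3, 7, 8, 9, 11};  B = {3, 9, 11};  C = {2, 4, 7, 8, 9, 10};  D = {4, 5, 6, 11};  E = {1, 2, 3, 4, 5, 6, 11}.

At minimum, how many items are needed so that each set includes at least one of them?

The 2 items {2, 11} hit every set.
No single item lies in every set, so at least 2 are needed and 2 is optimal.

2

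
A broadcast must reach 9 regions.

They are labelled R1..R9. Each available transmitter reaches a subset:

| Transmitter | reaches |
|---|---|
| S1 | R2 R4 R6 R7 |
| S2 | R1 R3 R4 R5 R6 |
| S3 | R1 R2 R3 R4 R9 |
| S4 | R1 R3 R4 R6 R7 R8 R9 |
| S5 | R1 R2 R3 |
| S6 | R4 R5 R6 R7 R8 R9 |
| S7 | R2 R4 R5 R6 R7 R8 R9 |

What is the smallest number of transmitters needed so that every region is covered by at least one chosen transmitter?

Take {S4, S7}. Their union is {R1, R2, R3, R4, R5, R6, R7, R8, R9}, which is all 9 regions.
No single transmitter has all 9 regions (the largest, S4, has 7), so 2 is optimal.

2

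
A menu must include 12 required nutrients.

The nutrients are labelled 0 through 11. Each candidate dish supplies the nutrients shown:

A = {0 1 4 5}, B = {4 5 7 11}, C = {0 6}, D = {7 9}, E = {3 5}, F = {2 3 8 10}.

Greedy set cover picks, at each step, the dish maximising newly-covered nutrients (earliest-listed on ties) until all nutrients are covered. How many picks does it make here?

Greedy: pick A (covers 4 new) → pick F (covers 4 new) → pick B (covers 2 new) → pick C (covers 1 new) → pick D (covers 1 new). Total picks: 5.

5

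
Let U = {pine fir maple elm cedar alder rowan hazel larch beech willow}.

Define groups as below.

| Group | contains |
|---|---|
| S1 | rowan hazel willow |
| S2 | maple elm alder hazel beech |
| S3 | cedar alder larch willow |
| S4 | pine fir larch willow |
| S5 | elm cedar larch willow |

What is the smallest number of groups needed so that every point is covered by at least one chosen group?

4

S1 and S2 and S3 and S4 together: S1 ∪ S2 ∪ S3 ∪ S4 = {pine, fir, maple, elm, cedar, alder, rowan, hazel, larch, beech, willow} — every point is covered.
No 3 of the 5 groups cover everything (all 10 combinations miss at least one point), so 4 is optimal.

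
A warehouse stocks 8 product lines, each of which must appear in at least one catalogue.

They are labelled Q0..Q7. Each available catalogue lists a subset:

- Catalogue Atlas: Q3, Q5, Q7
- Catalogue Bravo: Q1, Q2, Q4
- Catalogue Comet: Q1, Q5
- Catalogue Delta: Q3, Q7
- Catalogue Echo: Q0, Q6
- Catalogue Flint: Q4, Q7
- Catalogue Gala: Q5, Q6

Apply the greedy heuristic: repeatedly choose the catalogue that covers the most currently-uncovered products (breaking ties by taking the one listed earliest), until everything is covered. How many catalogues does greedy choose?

Greedy: pick Atlas (covers 3 new) → pick Bravo (covers 3 new) → pick Echo (covers 2 new). Total picks: 3.

3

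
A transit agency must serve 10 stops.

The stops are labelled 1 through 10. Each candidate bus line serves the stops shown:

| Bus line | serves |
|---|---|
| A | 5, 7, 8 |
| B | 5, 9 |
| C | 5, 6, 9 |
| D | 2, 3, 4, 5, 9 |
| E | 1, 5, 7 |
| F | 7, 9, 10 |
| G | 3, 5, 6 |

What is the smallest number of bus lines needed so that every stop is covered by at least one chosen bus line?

Take {A, D, E, F, G}. Their union is {1, 2, 3, 4, 5, 6, 7, 8, 9, 10}, which is all 10 stops.
No 4 of the 7 bus lines cover everything (all 35 combinations miss at least one stop), so 5 is optimal.

5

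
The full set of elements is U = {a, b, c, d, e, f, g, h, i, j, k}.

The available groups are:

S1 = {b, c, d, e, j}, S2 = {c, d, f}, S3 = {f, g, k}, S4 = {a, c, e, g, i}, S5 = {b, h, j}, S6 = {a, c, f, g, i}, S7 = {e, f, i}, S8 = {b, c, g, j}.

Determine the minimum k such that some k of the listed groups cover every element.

4

S1, S3, S4, and S5 cover everything between them: the union {a, b, c, d, e, f, g, h, i, j, k} is all of U.
No 3 of the 8 groups cover everything (all 56 combinations miss at least one element), so 4 is optimal.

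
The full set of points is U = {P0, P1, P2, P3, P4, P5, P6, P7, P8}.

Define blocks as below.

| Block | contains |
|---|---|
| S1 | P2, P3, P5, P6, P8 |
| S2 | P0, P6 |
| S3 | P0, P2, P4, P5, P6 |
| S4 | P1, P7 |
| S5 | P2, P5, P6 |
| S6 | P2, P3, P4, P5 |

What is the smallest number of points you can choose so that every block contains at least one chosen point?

Take H = {P0, P1, P5}. Each listed block contains at least one of these, so H is a hitting set of size 3.
The blocks S2, S4, S6 are pairwise disjoint, so any hitting set needs a separate point for each — at least 3. Hence 3 is optimal.

3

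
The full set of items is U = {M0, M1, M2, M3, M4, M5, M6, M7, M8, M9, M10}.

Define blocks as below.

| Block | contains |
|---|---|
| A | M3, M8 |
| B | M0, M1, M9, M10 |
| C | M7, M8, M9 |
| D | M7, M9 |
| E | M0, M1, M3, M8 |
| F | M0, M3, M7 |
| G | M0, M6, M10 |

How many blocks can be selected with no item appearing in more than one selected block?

3

A, D, G are pairwise disjoint (A={M3,M8}; D={M7,M9}; G={M0,M6,M10}).
Every remaining block overlaps one of these, and no 4 of the listed blocks are pairwise disjoint, so 3 is the maximum.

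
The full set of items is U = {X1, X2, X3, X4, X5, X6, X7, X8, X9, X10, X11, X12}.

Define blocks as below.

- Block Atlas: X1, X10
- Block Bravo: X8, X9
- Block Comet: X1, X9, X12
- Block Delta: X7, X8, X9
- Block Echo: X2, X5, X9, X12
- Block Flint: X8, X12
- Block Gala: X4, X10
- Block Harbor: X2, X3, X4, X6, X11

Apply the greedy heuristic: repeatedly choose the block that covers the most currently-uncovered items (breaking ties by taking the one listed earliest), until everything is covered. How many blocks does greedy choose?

Greedy: pick Harbor (covers 5 new) → pick Comet (covers 3 new) → pick Delta (covers 2 new) → pick Atlas (covers 1 new) → pick Echo (covers 1 new). Total picks: 5.
(The true minimum cover uses only 4 blocks, so greedy is not optimal here.)

5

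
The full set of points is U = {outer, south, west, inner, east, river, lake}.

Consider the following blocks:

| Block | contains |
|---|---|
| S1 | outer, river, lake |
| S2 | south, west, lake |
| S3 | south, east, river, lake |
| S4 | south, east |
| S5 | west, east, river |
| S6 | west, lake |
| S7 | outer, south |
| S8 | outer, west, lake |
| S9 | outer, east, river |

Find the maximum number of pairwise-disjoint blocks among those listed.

2

S4, S6 are pairwise disjoint (S4={south,east}; S6={west,lake}).
Every remaining block overlaps one of these, and no 3 of the listed blocks are pairwise disjoint, so 2 is the maximum.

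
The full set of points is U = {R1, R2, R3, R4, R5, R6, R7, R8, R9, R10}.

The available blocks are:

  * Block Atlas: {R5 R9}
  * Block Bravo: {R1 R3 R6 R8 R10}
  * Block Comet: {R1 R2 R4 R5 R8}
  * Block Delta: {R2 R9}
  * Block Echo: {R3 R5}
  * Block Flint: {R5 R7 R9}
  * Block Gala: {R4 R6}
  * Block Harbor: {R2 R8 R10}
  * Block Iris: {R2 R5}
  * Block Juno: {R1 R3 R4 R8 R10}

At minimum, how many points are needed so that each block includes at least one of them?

4

H = {R2, R5, R6, R8} meets every block (each contains at least one member of H), and |H| = 4.
No choice of 3 points meets every block, so 4 is the minimum.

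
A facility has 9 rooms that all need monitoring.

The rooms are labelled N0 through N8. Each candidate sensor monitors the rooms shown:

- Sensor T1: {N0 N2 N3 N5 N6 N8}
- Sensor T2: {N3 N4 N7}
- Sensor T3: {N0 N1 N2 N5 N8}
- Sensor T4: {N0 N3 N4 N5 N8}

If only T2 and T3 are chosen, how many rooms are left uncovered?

Union of T2, T3 = {N0, N1, N2, N3, N4, N5, N7, N8}.
Not covered: N6 — 1 room.

1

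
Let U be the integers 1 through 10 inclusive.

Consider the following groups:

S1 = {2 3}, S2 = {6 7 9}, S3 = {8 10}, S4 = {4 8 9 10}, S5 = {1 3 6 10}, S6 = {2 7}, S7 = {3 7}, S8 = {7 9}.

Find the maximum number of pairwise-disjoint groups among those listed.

S1, S3, S8 are pairwise disjoint (S1={2,3}; S3={8,10}; S8={7,9}).
Every remaining group overlaps one of these, and no 4 of the listed groups are pairwise disjoint, so 3 is the maximum.

3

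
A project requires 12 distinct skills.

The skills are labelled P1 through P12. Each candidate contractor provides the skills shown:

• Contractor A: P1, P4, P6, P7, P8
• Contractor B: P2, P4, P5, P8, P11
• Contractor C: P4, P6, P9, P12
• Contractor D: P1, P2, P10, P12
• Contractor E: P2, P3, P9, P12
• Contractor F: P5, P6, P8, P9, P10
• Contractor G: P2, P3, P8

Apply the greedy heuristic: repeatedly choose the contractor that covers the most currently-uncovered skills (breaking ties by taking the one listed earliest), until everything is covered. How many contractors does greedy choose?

Greedy: pick A (covers 5 new) → pick E (covers 4 new) → pick B (covers 2 new) → pick D (covers 1 new). Total picks: 4.

4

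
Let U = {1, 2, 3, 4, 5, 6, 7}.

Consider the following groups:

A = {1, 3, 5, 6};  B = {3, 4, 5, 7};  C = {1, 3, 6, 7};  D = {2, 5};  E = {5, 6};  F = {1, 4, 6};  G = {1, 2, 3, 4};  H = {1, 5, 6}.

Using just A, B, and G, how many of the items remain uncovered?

Union of A, B, G = {1, 2, 3, 4, 5, 6, 7} — that's every item, so 0 are uncovered.

0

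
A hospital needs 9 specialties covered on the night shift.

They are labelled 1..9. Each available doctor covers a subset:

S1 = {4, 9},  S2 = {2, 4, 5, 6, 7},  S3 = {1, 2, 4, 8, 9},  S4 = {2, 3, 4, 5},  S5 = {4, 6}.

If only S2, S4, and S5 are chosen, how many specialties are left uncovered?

Union of S2, S4, S5 = {2, 3, 4, 5, 6, 7}.
Not covered: 1, 8, 9 — 3 specialties.

3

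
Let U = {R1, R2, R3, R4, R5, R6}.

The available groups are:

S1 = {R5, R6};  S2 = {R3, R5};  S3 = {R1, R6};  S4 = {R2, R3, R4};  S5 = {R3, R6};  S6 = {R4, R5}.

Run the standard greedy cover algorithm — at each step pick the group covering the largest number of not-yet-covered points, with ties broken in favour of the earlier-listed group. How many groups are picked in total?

Greedy: pick S4 (covers 3 new) → pick S1 (covers 2 new) → pick S3 (covers 1 new). Total picks: 3.

3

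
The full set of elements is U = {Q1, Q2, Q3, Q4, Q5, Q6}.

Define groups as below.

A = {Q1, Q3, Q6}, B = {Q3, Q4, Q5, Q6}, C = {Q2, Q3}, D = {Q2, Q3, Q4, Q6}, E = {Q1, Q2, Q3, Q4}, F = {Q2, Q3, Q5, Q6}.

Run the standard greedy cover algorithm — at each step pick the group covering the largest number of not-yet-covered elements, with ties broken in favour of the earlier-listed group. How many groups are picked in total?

2

Greedy: pick B (covers 4 new) → pick E (covers 2 new). Total picks: 2.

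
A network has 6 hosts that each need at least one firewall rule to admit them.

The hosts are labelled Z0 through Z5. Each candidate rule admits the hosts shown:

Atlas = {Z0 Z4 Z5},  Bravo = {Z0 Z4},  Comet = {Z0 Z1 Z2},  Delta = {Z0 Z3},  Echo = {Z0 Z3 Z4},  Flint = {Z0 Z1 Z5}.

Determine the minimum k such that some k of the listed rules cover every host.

Comet and Echo and Flint together: Comet ∪ Echo ∪ Flint = {Z0, Z1, Z2, Z3, Z4, Z5} — every host is covered.
Only Comet contains Z2, so Comet is forced; the remaining 3 hosts need at least 2 more rules (each remaining rule adds at most 2) — so at least 3 rules are needed, and 3 is optimal.

3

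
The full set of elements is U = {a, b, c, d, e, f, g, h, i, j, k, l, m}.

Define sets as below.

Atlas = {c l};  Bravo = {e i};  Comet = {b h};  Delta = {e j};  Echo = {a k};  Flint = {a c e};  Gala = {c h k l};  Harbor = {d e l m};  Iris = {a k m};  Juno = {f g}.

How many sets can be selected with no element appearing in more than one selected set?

Atlas, Bravo, Comet, Iris, Juno are pairwise disjoint (Atlas={c,l}; Bravo={e,i}; Comet={b,h}; Iris={a,k,m}; Juno={f,g}).
Every remaining set overlaps one of these, and no 6 of the listed sets are pairwise disjoint, so 5 is the maximum.

5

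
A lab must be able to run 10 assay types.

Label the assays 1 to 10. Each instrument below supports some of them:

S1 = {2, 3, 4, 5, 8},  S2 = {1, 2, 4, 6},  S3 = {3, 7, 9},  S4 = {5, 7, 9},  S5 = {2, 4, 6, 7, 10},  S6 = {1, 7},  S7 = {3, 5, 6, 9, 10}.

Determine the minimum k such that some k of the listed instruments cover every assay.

S1 and S6 and S7 together: S1 ∪ S6 ∪ S7 = {1, 2, 3, 4, 5, 6, 7, 8, 9, 10} — every assay is covered.
Only S1 contains 8, so S1 is forced; the remaining 5 assays need at least 2 more instruments (each remaining instrument adds at most 3) — so at least 3 instruments are needed, and 3 is optimal.

3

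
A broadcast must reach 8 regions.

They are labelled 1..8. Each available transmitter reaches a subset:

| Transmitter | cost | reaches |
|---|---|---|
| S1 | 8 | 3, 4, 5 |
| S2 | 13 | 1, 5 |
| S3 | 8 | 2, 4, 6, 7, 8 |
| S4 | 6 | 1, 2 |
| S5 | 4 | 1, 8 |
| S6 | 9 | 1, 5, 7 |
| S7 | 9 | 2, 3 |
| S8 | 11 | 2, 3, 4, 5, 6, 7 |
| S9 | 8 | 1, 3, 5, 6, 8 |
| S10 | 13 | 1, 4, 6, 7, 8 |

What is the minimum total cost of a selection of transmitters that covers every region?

S5, S8 together cover every region (S5 ∪ S8 = {1, 2, 3, 4, 5, 6, 7, 8}); total cost 4 + 11 = 15.
The greedy pick S3, S9 costs 16; no covering selection beats 15.

15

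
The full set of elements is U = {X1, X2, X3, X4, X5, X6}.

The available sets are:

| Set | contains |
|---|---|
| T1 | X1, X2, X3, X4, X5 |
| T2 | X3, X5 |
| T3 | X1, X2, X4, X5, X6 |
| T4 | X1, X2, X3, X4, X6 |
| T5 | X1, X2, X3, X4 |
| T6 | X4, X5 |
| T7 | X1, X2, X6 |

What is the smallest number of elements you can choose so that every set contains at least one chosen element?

2

The 2 elements {X2, X5} hit every set.
The sets T2, T7 are pairwise disjoint, so any hitting set needs a separate element for each — at least 2. Hence 2 is optimal.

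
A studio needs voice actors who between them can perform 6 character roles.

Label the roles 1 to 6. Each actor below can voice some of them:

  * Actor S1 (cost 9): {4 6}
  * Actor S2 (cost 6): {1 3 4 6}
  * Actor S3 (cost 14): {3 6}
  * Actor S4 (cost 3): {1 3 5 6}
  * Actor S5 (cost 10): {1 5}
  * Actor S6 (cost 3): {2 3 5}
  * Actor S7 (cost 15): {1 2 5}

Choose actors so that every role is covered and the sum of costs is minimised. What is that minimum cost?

9

S2, S6 together cover every role (S2 ∪ S6 = {1, 2, 3, 4, 5, 6}); total cost 6 + 3 = 9.
The greedy pick S4, S6, S2 costs 12; no covering selection beats 9.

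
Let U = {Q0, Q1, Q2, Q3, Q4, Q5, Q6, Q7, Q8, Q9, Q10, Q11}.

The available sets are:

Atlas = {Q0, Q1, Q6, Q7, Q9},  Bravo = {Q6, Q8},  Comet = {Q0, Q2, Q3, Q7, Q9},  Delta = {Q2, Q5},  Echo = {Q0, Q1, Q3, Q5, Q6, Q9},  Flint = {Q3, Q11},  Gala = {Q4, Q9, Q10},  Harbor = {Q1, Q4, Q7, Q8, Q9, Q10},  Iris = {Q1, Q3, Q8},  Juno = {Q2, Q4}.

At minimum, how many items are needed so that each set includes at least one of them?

The 4 items {Q2, Q8, Q9, Q11} hit every set.
The sets Bravo, Delta, Flint, Gala are pairwise disjoint, so any hitting set needs a separate item for each — at least 4. Hence 4 is optimal.

4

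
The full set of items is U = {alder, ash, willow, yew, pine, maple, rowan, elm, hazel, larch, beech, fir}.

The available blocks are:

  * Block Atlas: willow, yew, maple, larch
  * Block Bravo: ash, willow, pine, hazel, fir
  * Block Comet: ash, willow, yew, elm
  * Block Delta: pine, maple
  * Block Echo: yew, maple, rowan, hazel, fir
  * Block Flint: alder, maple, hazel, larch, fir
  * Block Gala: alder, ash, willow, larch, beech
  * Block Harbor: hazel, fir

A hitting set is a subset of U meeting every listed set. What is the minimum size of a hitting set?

H = {willow, pine, hazel} meets every block (each contains at least one member of H), and |H| = 3.
The blocks Comet, Delta, Harbor are pairwise disjoint, so any hitting set needs a separate item for each — at least 3. Hence 3 is optimal.

3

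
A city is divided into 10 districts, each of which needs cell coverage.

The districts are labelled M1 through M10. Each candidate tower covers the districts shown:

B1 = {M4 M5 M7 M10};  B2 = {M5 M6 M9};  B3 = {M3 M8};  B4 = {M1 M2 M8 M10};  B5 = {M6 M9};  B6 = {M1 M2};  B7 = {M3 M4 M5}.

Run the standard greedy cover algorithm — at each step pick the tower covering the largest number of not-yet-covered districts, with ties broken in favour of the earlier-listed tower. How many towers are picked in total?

4

Greedy: pick B1 (covers 4 new) → pick B4 (covers 3 new) → pick B2 (covers 2 new) → pick B3 (covers 1 new). Total picks: 4.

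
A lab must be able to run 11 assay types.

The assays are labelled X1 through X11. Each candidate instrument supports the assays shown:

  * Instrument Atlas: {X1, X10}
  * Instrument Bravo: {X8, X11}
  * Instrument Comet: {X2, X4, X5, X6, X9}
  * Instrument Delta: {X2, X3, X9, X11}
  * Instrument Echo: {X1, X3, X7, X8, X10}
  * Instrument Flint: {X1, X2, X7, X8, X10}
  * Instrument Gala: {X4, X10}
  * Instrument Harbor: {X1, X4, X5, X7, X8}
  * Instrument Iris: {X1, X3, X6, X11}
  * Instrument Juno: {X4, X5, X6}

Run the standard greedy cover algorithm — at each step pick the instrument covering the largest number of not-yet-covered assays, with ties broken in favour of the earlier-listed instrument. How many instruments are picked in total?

Greedy: pick Comet (covers 5 new) → pick Echo (covers 5 new) → pick Bravo (covers 1 new). Total picks: 3.

3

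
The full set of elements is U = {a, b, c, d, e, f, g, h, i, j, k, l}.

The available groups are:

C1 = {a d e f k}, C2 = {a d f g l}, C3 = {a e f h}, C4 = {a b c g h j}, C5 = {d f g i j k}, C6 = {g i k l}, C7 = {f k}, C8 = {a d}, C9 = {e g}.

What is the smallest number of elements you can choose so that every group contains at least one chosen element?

3

T = {a, e, k} meets every group (each contains at least one member of T), and |T| = 3.
The groups C7, C8, C9 are pairwise disjoint, so any hitting set needs a separate element for each — at least 3. Hence 3 is optimal.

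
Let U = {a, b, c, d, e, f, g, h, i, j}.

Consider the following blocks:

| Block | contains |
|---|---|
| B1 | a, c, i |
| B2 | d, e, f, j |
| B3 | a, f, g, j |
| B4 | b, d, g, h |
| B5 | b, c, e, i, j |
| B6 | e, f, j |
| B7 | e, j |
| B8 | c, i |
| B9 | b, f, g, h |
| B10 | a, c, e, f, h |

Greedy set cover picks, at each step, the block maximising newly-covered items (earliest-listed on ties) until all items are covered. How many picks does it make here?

3

Greedy: pick B5 (covers 5 new) → pick B3 (covers 3 new) → pick B4 (covers 2 new). Total picks: 3.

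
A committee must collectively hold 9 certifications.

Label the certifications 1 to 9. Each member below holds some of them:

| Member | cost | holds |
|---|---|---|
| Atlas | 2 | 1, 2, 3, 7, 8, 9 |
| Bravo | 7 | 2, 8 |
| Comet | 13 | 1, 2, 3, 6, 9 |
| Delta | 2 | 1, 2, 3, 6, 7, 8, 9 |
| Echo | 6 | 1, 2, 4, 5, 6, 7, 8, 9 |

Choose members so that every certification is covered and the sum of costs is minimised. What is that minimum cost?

Delta, Echo together cover every certification (Delta ∪ Echo = {1, 2, 3, 4, 5, 6, 7, 8, 9}); total cost 2 + 6 = 8.
No covering selection has total cost below 8.

8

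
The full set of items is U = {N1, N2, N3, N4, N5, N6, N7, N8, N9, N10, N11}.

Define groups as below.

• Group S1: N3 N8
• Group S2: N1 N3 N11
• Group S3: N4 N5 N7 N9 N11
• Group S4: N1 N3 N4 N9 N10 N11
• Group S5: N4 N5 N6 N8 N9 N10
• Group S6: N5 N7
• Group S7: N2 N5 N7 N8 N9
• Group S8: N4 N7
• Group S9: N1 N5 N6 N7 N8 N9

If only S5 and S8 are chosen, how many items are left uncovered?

Union of S5, S8 = {N4, N5, N6, N7, N8, N9, N10}.
Not covered: N1, N2, N3, N11 — 4 items.

4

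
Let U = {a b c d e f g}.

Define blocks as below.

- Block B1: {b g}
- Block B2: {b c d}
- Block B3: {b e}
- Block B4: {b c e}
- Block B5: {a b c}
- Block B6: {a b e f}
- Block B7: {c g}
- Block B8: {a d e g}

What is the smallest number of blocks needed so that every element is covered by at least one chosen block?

Take {B2, B6, B8}. Their union is {a, b, c, d, e, f, g}, which is all 7 elements.
Only B6 contains f, so B6 is forced; the remaining 3 elements need at least 2 more blocks (each remaining block adds at most 2) — so at least 3 blocks are needed, and 3 is optimal.

3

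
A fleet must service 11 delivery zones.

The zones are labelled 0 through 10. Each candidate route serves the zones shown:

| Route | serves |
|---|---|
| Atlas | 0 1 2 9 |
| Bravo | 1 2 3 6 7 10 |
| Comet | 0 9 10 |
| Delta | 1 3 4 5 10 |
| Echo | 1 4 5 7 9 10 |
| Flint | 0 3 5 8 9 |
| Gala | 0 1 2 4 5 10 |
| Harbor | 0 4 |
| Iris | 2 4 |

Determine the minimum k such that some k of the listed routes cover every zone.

Take {Bravo, Echo, Flint}. Their union is {0, 1, 2, 3, 4, 5, 6, 7, 8, 9, 10}, which is all 11 zones.
Only Bravo contains 6, so Bravo is forced; the remaining 5 zones need at least 2 more routes (each remaining route adds at most 4) — so at least 3 routes are needed, and 3 is optimal.

3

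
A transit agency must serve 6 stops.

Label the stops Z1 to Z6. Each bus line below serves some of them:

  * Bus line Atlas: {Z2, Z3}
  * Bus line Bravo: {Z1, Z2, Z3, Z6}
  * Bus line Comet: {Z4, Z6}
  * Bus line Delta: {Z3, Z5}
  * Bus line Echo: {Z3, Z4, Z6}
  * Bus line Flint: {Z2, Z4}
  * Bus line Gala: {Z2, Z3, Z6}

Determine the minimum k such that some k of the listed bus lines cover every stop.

3

Take {Bravo, Comet, Delta}. Their union is {Z1, Z2, Z3, Z4, Z5, Z6}, which is all 6 stops.
Only Bravo contains Z1, so Bravo is forced; the remaining 2 stops need at least 2 more bus lines (each remaining bus line adds at most 1) — so at least 3 bus lines are needed, and 3 is optimal.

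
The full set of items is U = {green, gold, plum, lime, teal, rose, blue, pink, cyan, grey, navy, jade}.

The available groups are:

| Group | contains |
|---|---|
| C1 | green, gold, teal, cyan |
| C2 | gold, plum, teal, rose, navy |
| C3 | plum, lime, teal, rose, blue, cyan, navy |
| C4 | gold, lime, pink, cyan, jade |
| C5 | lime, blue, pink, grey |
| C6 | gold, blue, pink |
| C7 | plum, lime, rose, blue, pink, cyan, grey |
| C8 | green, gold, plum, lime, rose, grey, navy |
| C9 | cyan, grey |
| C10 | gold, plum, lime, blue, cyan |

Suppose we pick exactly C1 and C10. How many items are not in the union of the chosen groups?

Union of C1, C10 = {green, gold, plum, lime, teal, blue, cyan}.
Not covered: rose, pink, grey, navy, jade — 5 items.

5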